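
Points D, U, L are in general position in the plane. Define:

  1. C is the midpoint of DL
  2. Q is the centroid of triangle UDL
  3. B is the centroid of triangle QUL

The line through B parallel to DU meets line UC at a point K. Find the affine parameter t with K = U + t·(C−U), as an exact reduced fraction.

t = 8/9

Assign D = (0, 0), U = (1, 0), L = (0, 1) — the answer is frame-independent, so this choice is without loss of generality.
1. C is the midpoint of DL ⇒ C = (0, 1/2)
2. Q is the centroid of triangle UDL ⇒ Q = (1/3, 1/3)
3. B is the centroid of triangle QUL ⇒ B = (4/9, 4/9)
through B parallel to DU: direction (1, 0); meets UC at K = (1/9, 4/9)
K = U + t·(C−U) with t = 8/9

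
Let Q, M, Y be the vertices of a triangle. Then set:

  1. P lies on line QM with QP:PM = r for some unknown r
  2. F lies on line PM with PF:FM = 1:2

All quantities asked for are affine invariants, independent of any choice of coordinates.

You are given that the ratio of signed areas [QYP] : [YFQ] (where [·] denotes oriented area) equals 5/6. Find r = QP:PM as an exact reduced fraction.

Set Q = (0, 0), M = (1, 0), Y = (0, 1); any affine frame gives the same invariant.
1. With QP:PM = r, write λ = r/(r+1) so P = Q + λ·(M−Q); P is affine-linear in λ
2. F lies on line PM with PF:FM = 1:2 ⇒ F is an affine combination of earlier points and hence also affine-linear in λ
Every point depending on P is an affine combination of P and λ-independent points, so each such coordinate is linear in λ; the λ² term in each signed area is a multiple of (M−Q)×(M−Q) = 0, so 2·[QYP] and 2·[YFQ] are each linear in λ. Evaluating at λ=0 and λ=1:
  2·[QYP] = −λ,   2·[YFQ] = -2/3·λ − 1/3
So [QYP]:[YFQ] = (−λ) / (-2/3·λ − 1/3). Setting this equal to 5/6:
  −λ = 5/6·(-2/3·λ − 1/3)  ⇒  λ = 5/8
Then r = λ/(1−λ) = (5/8)/(3/8) = 5/3. Check: with r = 5/3, P = (5/8, 0) and [QYP]:[YFQ] = 5/6 as required.

r = 5/3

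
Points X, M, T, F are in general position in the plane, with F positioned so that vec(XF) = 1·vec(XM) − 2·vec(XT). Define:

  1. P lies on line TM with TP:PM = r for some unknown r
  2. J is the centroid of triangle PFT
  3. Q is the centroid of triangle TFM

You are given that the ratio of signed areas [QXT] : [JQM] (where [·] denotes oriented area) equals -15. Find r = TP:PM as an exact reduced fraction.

Set X = (0, 0), M = (1, 0), T = (0, 1), F = (1, -2); any affine frame gives the same invariant.
1. With TP:PM = r, write λ = r/(r+1) so P = T + λ·(M−T); P is affine-linear in λ
2. J is the centroid of triangle PFT ⇒ J is an affine combination of earlier points and hence also affine-linear in λ
3. Q is the centroid of triangle TFM ⇒ Q = (2/3, -1/3)
Every point depending on P is an affine combination of P and λ-independent points, so each such coordinate is linear in λ; the λ² term in each signed area is a multiple of (M−T)×(M−T) = 0, so 2·[QXT] and 2·[JQM] are each linear in λ. Evaluating at λ=0 and λ=1:
  2·[QXT] = -2/3,   2·[JQM] = -2/9·λ + 2/9
So [QXT]:[JQM] = (-2/3) / (-2/9·λ + 2/9). Setting this equal to -15:
  -2/3 = -15·(-2/9·λ + 2/9)  ⇒  λ = 4/5
Then r = λ/(1−λ) = (4/5)/(1/5) = 4. Check: with r = 4, P = (4/5, 1/5) and [QXT]:[JQM] = -15 as required.

r = 4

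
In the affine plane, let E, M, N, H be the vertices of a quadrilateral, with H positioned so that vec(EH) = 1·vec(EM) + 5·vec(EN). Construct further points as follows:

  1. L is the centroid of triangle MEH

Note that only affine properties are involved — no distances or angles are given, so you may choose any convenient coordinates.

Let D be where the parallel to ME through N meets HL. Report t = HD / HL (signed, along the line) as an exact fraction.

t = 6/5

Choose coordinates E = (0, 0), M = (1, 0), N = (0, 1), H = (1, 5).
1. L is the centroid of triangle MEH ⇒ L = (2/3, 5/3)
through N parallel to ME: direction (-1, 0); meets HL at D = (3/5, 1)
D = H + t·(L−H) with t = 6/5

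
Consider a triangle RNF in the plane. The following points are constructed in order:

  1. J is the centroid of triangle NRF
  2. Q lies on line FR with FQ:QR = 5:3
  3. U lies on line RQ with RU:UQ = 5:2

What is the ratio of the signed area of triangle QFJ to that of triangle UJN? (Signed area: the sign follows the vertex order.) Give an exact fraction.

[QFJ]:[UJN] = 35/26

Work in coordinates with R = (0, 0), N = (1, 0), F = (0, 1).
1. J is the centroid of triangle NRF ⇒ J = (1/3, 1/3)
2. Q lies on line FR with FQ:QR = 5:3 ⇒ Q = (0, 3/8)
3. U lies on line RQ with RU:UQ = 5:2 ⇒ U = (0, 15/56)
2·[QFJ] = -5/24, 2·[UJN] = -13/84
[QFJ]:[UJN] = -5/24:-13/84 = 35/26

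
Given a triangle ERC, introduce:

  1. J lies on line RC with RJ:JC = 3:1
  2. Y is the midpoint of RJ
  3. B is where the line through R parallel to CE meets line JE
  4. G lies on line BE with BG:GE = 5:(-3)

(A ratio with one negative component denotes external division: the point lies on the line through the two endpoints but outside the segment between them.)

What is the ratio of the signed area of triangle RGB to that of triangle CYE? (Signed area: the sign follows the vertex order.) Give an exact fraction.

Work in coordinates with E = (0, 0), R = (1, 0), C = (0, 1).
1. J lies on line RC with RJ:JC = 3:1 ⇒ J = (1/4, 3/4)
2. Y is the midpoint of RJ ⇒ Y = (5/8, 3/8)
3. B is where the line through R parallel to CE meets line JE ⇒ B = (1, 3)
4. G lies on line BE with BG:GE = 5:(-3) ⇒ G = (-3/2, -9/2)
2·[RGB] = -15/2, 2·[CYE] = -5/8
[RGB]:[CYE] = -15/2:-5/8 = 12

[RGB]:[CYE] = 12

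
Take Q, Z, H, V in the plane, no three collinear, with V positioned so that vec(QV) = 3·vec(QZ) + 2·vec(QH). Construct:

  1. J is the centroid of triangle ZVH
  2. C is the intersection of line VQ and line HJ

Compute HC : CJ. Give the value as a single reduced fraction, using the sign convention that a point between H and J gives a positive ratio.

HC:CJ = -9

Choose coordinates Q = (0, 0), Z = (1, 0), H = (0, 1), V = (3, 2).
1. J is the centroid of triangle ZVH ⇒ J = (4/3, 1)
2. C is the intersection of line VQ and line HJ ⇒ C = (3/2, 1)
C = H + t·(J−H) with t = 9/8, so HC:CJ = t:(1−t) = 9/8:-1/8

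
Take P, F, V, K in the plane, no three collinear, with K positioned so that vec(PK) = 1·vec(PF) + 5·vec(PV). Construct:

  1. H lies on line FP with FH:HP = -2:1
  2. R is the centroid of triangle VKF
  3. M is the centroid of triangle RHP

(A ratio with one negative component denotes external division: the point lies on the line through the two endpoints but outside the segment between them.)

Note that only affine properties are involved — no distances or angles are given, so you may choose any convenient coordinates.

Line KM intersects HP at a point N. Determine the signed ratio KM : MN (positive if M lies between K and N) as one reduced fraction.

Assign P = (0, 0), F = (1, 0), V = (0, 1), K = (1, 5) — the answer is frame-independent, so this choice is without loss of generality.
1. H lies on line FP with FH:HP = -2:1 ⇒ H = (-1, 0)
2. R is the centroid of triangle VKF ⇒ R = (2/3, 2)
3. M is the centroid of triangle RHP ⇒ M = (-1/9, 2/3)
line KM meets HP at N = (-11/39, 0)
M = K + t·(N−K) with t = 13/15, so KM:MN = 13/15:2/15

KM:MN = 13/2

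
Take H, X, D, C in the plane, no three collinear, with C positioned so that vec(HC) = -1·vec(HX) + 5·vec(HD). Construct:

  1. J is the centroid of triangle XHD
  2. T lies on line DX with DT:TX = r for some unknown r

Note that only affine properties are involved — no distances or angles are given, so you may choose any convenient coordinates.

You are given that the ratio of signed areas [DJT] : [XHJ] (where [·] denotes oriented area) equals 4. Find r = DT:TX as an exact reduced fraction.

r = -4/5

Set H = (0, 0), X = (1, 0), D = (0, 1), C = (-1, 5); any affine frame gives the same invariant.
1. J is the centroid of triangle XHD ⇒ J = (1/3, 1/3)
2. With DT:TX = r, write λ = r/(r+1) so T = D + λ·(X−D); T is affine-linear in λ
Every point depending on T is an affine combination of T and λ-independent points, so each such coordinate is linear in λ; the λ² term in each signed area is a multiple of (X−D)×(X−D) = 0, so 2·[DJT] and 2·[XHJ] are each linear in λ. Evaluating at λ=0 and λ=1:
  2·[DJT] = 1/3·λ,   2·[XHJ] = -1/3
So [DJT]:[XHJ] = (1/3·λ) / (-1/3). Setting this equal to 4:
  1/3·λ = 4·(-1/3)  ⇒  λ = -4
Then r = λ/(1−λ) = (-4)/(5) = -4/5. Check: with r = -4/5, T = (-4, 5) and [DJT]:[XHJ] = 4 as required.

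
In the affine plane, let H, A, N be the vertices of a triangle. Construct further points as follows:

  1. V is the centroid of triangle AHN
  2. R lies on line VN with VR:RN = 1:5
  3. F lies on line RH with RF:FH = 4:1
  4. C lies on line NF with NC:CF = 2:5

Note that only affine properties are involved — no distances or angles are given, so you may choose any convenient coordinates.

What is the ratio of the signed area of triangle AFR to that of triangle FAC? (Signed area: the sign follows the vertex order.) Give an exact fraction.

[AFR]:[FAC] = -32/55

Work in coordinates with H = (0, 0), A = (1, 0), N = (0, 1).
1. V is the centroid of triangle AHN ⇒ V = (1/3, 1/3)
2. R lies on line VN with VR:RN = 1:5 ⇒ R = (5/18, 4/9)
3. F lies on line RH with RF:FH = 4:1 ⇒ F = (1/18, 4/45)
4. C lies on line NF with NC:CF = 2:5 ⇒ C = (1/63, 233/315)
2·[AFR] = -16/45, 2·[FAC] = 11/18
[AFR]:[FAC] = -16/45:11/18 = -32/55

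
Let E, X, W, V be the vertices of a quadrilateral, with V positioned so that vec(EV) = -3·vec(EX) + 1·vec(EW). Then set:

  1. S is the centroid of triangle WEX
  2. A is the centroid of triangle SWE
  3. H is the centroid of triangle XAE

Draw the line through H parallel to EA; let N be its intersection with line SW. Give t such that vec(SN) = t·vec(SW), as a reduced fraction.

Choose coordinates E = (0, 0), X = (1, 0), W = (0, 1), V = (-3, 1).
1. S is the centroid of triangle WEX ⇒ S = (1/3, 1/3)
2. A is the centroid of triangle SWE ⇒ A = (1/9, 4/9)
3. H is the centroid of triangle XAE ⇒ H = (10/27, 4/27)
through H parallel to EA: direction (1/9, 4/9); meets SW at N = (7/18, 2/9)
N = S + t·(W−S) with t = -1/6

t = -1/6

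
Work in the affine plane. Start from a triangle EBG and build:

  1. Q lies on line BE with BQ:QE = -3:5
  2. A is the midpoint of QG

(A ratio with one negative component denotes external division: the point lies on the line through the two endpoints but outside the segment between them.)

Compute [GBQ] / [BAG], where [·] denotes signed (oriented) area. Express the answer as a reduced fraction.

[GBQ]:[BAG] = 2

Assign E = (0, 0), B = (1, 0), G = (0, 1) — the answer is frame-independent, so this choice is without loss of generality.
1. Q lies on line BE with BQ:QE = -3:5 ⇒ Q = (5/2, 0)
2. A is the midpoint of QG ⇒ A = (5/4, 1/2)
2·[GBQ] = 3/2, 2·[BAG] = 3/4
[GBQ]:[BAG] = 3/2:3/4 = 2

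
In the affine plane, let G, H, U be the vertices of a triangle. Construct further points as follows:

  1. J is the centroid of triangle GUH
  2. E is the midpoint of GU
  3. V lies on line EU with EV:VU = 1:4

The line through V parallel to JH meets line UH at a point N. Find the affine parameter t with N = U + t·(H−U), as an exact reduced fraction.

t = 4/5

Work in coordinates with G = (0, 0), H = (1, 0), U = (0, 1).
1. J is the centroid of triangle GUH ⇒ J = (1/3, 1/3)
2. E is the midpoint of GU ⇒ E = (0, 1/2)
3. V lies on line EU with EV:VU = 1:4 ⇒ V = (0, 3/5)
through V parallel to JH: direction (2/3, -1/3); meets UH at N = (4/5, 1/5)
N = U + t·(H−U) with t = 4/5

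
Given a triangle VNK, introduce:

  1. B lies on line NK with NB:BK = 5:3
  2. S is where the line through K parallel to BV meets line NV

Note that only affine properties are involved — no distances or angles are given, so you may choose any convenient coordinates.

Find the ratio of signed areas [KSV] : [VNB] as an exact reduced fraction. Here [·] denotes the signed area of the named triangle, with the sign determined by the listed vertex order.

Assign V = (0, 0), N = (1, 0), K = (0, 1) — the answer is frame-independent, so this choice is without loss of generality.
1. B lies on line NK with NB:BK = 5:3 ⇒ B = (3/8, 5/8)
2. S is where the line through K parallel to BV meets line NV ⇒ S = (-3/5, 0)
2·[KSV] = 3/5, 2·[VNB] = 5/8
[KSV]:[VNB] = 3/5:5/8 = 24/25

[KSV]:[VNB] = 24/25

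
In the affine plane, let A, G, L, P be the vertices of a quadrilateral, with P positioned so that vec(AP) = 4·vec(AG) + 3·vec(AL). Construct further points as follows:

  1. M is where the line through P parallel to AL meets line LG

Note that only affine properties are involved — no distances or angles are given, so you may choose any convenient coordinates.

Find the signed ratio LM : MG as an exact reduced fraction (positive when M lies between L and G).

Set A = (0, 0), G = (1, 0), L = (0, 1), P = (4, 3); any affine frame gives the same invariant.
1. M is where the line through P parallel to AL meets line LG ⇒ M = (4, -3)
M = L + t·(G−L) with t = 4, so LM:MG = t:(1−t) = 4:-3

LM:MG = -4/3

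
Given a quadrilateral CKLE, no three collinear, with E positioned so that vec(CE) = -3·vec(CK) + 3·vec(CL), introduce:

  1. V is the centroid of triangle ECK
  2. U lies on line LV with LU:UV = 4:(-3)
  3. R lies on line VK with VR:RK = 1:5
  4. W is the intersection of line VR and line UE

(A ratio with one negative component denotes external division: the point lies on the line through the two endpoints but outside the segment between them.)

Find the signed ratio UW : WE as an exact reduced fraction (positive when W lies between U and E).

UW:WE = 2

Choose coordinates C = (0, 0), K = (1, 0), L = (0, 1), E = (-3, 3).
1. V is the centroid of triangle ECK ⇒ V = (-2/3, 1)
2. U lies on line LV with LU:UV = 4:(-3) ⇒ U = (-8/3, 1)
3. R lies on line VK with VR:RK = 1:5 ⇒ R = (-7/18, 5/6)
4. W is the intersection of line VR and line UE ⇒ W = (-26/9, 7/3)
W = U + t·(E−U) with t = 2/3, so UW:WE = t:(1−t) = 2/3:1/3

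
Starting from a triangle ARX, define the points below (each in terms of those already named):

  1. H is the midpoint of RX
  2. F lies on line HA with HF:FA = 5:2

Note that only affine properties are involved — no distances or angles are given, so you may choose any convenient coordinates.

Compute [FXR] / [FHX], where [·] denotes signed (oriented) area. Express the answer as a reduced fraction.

Work in coordinates with A = (0, 0), R = (1, 0), X = (0, 1).
1. H is the midpoint of RX ⇒ H = (1/2, 1/2)
2. F lies on line HA with HF:FA = 5:2 ⇒ F = (1/7, 1/7)
2·[FXR] = -5/7, 2·[FHX] = 5/14
[FXR]:[FHX] = -5/7:5/14 = -2

[FXR]:[FHX] = -2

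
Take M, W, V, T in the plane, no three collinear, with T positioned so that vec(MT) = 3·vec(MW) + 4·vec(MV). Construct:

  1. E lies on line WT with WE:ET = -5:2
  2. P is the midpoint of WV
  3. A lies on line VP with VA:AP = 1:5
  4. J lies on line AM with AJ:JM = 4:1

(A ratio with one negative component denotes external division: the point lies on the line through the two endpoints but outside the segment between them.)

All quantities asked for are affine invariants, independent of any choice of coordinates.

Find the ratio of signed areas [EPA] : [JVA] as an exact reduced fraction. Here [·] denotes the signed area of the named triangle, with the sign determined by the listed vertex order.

[EPA]:[JVA] = 125/2

Choose coordinates M = (0, 0), W = (1, 0), V = (0, 1), T = (3, 4).
1. E lies on line WT with WE:ET = -5:2 ⇒ E = (13/3, 20/3)
2. P is the midpoint of WV ⇒ P = (1/2, 1/2)
3. A lies on line VP with VA:AP = 1:5 ⇒ A = (1/12, 11/12)
4. J lies on line AM with AJ:JM = 4:1 ⇒ J = (1/60, 11/60)
2·[EPA] = -25/6, 2·[JVA] = -1/15
[EPA]:[JVA] = -25/6:-1/15 = 125/2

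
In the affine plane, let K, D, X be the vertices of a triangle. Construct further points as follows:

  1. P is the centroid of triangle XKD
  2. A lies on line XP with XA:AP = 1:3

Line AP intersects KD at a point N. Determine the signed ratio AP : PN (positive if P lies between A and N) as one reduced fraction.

AP:PN = 3/2

Choose coordinates K = (0, 0), D = (1, 0), X = (0, 1).
1. P is the centroid of triangle XKD ⇒ P = (1/3, 1/3)
2. A lies on line XP with XA:AP = 1:3 ⇒ A = (1/12, 5/6)
line AP meets KD at N = (1/2, 0)
P = A + t·(N−A) with t = 3/5, so AP:PN = 3/5:2/5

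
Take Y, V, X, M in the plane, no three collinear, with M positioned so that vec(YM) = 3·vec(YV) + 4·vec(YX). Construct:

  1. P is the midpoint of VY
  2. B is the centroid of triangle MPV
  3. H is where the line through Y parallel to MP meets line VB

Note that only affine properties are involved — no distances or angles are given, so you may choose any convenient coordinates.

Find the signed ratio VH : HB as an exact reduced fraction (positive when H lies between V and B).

VH:HB = -3/2

Set Y = (0, 0), V = (1, 0), X = (0, 1), M = (3, 4); any affine frame gives the same invariant.
1. P is the midpoint of VY ⇒ P = (1/2, 0)
2. B is the centroid of triangle MPV ⇒ B = (3/2, 4/3)
3. H is where the line through Y parallel to MP meets line VB ⇒ H = (5/2, 4)
H = V + t·(B−V) with t = 3, so VH:HB = t:(1−t) = 3:-2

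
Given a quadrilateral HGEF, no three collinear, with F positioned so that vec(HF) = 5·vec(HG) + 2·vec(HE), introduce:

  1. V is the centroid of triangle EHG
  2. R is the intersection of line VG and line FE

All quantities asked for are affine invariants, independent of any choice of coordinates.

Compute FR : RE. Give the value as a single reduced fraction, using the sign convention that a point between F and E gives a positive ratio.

Assign H = (0, 0), G = (1, 0), E = (0, 1), F = (5, 2) — the answer is frame-independent, so this choice is without loss of generality.
1. V is the centroid of triangle EHG ⇒ V = (1/3, 1/3)
2. R is the intersection of line VG and line FE ⇒ R = (-5/7, 6/7)
R = F + t·(E−F) with t = 8/7, so FR:RE = t:(1−t) = 8/7:-1/7

FR:RE = -8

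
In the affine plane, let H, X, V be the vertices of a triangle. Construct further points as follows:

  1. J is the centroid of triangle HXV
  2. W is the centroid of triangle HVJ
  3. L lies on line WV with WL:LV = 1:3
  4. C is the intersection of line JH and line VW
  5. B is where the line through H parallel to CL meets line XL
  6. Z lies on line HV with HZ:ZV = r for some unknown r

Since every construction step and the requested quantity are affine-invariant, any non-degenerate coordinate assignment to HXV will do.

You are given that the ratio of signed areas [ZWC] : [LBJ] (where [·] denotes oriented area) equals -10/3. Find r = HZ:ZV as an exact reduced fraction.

Choose coordinates H = (0, 0), X = (1, 0), V = (0, 1).
1. J is the centroid of triangle HXV ⇒ J = (1/3, 1/3)
2. W is the centroid of triangle HVJ ⇒ W = (1/9, 4/9)
3. L lies on line WV with WL:LV = 1:3 ⇒ L = (1/12, 7/12)
4. C is the intersection of line JH and line VW ⇒ C = (1/6, 1/6)
5. B is where the line through H parallel to CL meets line XL ⇒ B = (-7/48, 35/48)
6. With HZ:ZV = r, write λ = r/(r+1) so Z = H + λ·(V−H); Z is affine-linear in λ
Every point depending on Z is an affine combination of Z and λ-independent points, so each such coordinate is linear in λ; the λ² term in each signed area is a multiple of (V−H)×(V−H) = 0, so 2·[ZWC] and 2·[LBJ] are each linear in λ. Evaluating at λ=0 and λ=1:
  2·[ZWC] = 1/18·λ − 1/18,   2·[LBJ] = 1/48
So [ZWC]:[LBJ] = (1/18·λ − 1/18) / (1/48). Setting this equal to -10/3:
  1/18·λ − 1/18 = -10/3·(1/48)  ⇒  λ = -1/4
Then r = λ/(1−λ) = (-1/4)/(5/4) = -1/5. Check: with r = -1/5, Z = (0, -1/4) and [ZWC]:[LBJ] = -10/3 as required.

r = -1/5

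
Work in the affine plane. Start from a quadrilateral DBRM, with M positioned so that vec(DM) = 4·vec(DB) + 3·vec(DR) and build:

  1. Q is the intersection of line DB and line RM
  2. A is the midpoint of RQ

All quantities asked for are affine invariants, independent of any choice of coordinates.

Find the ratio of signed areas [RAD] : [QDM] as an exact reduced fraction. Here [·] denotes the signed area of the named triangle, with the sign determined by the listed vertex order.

[RAD]:[QDM] = 1/6

Choose coordinates D = (0, 0), B = (1, 0), R = (0, 1), M = (4, 3).
1. Q is the intersection of line DB and line RM ⇒ Q = (-2, 0)
2. A is the midpoint of RQ ⇒ A = (-1, 1/2)
2·[RAD] = 1, 2·[QDM] = 6
[RAD]:[QDM] = 1:6 = 1/6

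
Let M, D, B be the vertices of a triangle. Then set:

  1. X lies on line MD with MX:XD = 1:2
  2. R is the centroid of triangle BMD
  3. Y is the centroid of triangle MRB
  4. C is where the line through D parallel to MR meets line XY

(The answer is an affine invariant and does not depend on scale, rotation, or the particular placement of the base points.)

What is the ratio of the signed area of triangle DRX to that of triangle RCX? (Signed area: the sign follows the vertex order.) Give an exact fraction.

[DRX]:[RCX] = -3

Choose coordinates M = (0, 0), D = (1, 0), B = (0, 1).
1. X lies on line MD with MX:XD = 1:2 ⇒ X = (1/3, 0)
2. R is the centroid of triangle BMD ⇒ R = (1/3, 1/3)
3. Y is the centroid of triangle MRB ⇒ Y = (1/9, 4/9)
4. C is where the line through D parallel to MR meets line XY ⇒ C = (5/9, -4/9)
2·[DRX] = 2/9, 2·[RCX] = -2/27
[DRX]:[RCX] = 2/9:-2/27 = -3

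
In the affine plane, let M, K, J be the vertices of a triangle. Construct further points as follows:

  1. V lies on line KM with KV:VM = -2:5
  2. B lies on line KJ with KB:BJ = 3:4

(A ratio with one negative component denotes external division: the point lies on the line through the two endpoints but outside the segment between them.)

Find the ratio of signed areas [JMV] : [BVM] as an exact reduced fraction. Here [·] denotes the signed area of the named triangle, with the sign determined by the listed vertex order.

[JMV]:[BVM] = -7/3

Work in coordinates with M = (0, 0), K = (1, 0), J = (0, 1).
1. V lies on line KM with KV:VM = -2:5 ⇒ V = (5/3, 0)
2. B lies on line KJ with KB:BJ = 3:4 ⇒ B = (4/7, 3/7)
2·[JMV] = 5/3, 2·[BVM] = -5/7
[JMV]:[BVM] = 5/3:-5/7 = -7/3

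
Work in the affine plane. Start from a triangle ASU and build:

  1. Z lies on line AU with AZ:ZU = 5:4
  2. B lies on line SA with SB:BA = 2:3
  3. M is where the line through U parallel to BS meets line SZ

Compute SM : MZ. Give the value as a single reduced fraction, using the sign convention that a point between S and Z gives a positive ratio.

SM:MZ = -9/4

Work in coordinates with A = (0, 0), S = (1, 0), U = (0, 1).
1. Z lies on line AU with AZ:ZU = 5:4 ⇒ Z = (0, 5/9)
2. B lies on line SA with SB:BA = 2:3 ⇒ B = (3/5, 0)
3. M is where the line through U parallel to BS meets line SZ ⇒ M = (-4/5, 1)
M = S + t·(Z−S) with t = 9/5, so SM:MZ = t:(1−t) = 9/5:-4/5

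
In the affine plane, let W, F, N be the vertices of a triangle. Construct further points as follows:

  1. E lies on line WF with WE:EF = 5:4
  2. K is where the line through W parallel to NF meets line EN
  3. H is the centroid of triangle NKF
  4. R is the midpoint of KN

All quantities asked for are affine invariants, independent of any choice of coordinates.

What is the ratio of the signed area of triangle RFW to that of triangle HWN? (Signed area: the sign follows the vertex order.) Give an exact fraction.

Work in coordinates with W = (0, 0), F = (1, 0), N = (0, 1).
1. E lies on line WF with WE:EF = 5:4 ⇒ E = (5/9, 0)
2. K is where the line through W parallel to NF meets line EN ⇒ K = (5/4, -5/4)
3. H is the centroid of triangle NKF ⇒ H = (3/4, -1/12)
4. R is the midpoint of KN ⇒ R = (5/8, -1/8)
2·[RFW] = 1/8, 2·[HWN] = -3/4
[RFW]:[HWN] = 1/8:-3/4 = -1/6

[RFW]:[HWN] = -1/6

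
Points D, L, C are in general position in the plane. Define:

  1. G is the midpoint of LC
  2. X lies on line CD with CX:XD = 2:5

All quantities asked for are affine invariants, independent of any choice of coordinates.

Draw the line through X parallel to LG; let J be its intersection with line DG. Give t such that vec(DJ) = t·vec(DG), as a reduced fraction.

Work in coordinates with D = (0, 0), L = (1, 0), C = (0, 1).
1. G is the midpoint of LC ⇒ G = (1/2, 1/2)
2. X lies on line CD with CX:XD = 2:5 ⇒ X = (0, 5/7)
through X parallel to LG: direction (-1/2, 1/2); meets DG at J = (5/14, 5/14)
J = D + t·(G−D) with t = 5/7

t = 5/7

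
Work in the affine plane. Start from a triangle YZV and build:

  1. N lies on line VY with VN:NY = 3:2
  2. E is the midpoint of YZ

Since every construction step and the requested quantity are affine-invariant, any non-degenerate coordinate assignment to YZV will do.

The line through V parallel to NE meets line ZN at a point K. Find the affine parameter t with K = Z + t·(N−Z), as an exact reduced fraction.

t = -1/2

Choose coordinates Y = (0, 0), Z = (1, 0), V = (0, 1).
1. N lies on line VY with VN:NY = 3:2 ⇒ N = (0, 2/5)
2. E is the midpoint of YZ ⇒ E = (1/2, 0)
through V parallel to NE: direction (1/2, -2/5); meets ZN at K = (3/2, -1/5)
K = Z + t·(N−Z) with t = -1/2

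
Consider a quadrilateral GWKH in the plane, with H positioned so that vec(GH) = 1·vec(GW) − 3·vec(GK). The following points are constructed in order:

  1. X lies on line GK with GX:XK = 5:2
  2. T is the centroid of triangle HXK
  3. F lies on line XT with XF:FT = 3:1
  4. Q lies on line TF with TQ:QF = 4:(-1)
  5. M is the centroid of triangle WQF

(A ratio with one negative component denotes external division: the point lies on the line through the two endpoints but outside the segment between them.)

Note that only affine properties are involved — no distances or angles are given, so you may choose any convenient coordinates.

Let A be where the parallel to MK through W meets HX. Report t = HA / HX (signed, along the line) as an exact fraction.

Work in coordinates with G = (0, 0), W = (1, 0), K = (0, 1), H = (1, -3).
1. X lies on line GK with GX:XK = 5:2 ⇒ X = (0, 5/7)
2. T is the centroid of triangle HXK ⇒ T = (1/3, -3/7)
3. F lies on line XT with XF:FT = 3:1 ⇒ F = (1/4, -1/7)
4. Q lies on line TF with TQ:QF = 4:(-1) ⇒ Q = (2/9, -1/21)
5. M is the centroid of triangle WQF ⇒ M = (53/108, -4/63)
through W parallel to MK: direction (-53/108, 67/63); meets HX at A = (-77/82, 1206/287)
A = H + t·(X−H) with t = 159/82

t = 159/82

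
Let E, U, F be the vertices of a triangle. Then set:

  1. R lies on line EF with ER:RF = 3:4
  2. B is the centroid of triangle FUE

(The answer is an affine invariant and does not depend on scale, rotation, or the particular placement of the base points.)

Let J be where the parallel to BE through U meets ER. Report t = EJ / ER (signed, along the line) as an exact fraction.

Assign E = (0, 0), U = (1, 0), F = (0, 1) — the answer is frame-independent, so this choice is without loss of generality.
1. R lies on line EF with ER:RF = 3:4 ⇒ R = (0, 3/7)
2. B is the centroid of triangle FUE ⇒ B = (1/3, 1/3)
through U parallel to BE: direction (-1/3, -1/3); meets ER at J = (0, -1)
J = E + t·(R−E) with t = -7/3

t = -7/3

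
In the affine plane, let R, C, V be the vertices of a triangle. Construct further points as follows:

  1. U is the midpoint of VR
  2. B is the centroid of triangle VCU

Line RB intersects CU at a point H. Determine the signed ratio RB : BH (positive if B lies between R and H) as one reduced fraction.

Set R = (0, 0), C = (1, 0), V = (0, 1); any affine frame gives the same invariant.
1. U is the midpoint of VR ⇒ U = (0, 1/2)
2. B is the centroid of triangle VCU ⇒ B = (1/3, 1/2)
line RB meets CU at H = (1/4, 3/8)
B = R + t·(H−R) with t = 4/3, so RB:BH = 4/3:-1/3

RB:BH = -4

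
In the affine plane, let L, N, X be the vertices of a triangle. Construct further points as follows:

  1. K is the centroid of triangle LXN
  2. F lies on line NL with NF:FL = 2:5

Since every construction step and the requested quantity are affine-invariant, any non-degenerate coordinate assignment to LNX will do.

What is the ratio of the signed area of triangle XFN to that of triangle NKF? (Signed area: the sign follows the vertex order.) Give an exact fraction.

Assign L = (0, 0), N = (1, 0), X = (0, 1) — the answer is frame-independent, so this choice is without loss of generality.
1. K is the centroid of triangle LXN ⇒ K = (1/3, 1/3)
2. F lies on line NL with NF:FL = 2:5 ⇒ F = (5/7, 0)
2·[XFN] = 2/7, 2·[NKF] = 2/21
[XFN]:[NKF] = 2/7:2/21 = 3

[XFN]:[NKF] = 3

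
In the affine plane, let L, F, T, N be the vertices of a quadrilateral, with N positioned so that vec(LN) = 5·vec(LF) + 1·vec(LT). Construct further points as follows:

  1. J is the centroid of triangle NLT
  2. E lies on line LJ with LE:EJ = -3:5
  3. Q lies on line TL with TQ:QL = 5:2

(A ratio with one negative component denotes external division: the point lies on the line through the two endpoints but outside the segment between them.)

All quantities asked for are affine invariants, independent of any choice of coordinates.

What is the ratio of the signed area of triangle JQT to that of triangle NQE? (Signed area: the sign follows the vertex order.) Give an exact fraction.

Set L = (0, 0), F = (1, 0), T = (0, 1), N = (5, 1); any affine frame gives the same invariant.
1. J is the centroid of triangle NLT ⇒ J = (5/3, 2/3)
2. E lies on line LJ with LE:EJ = -3:5 ⇒ E = (-5/2, -1)
3. Q lies on line TL with TQ:QL = 5:2 ⇒ Q = (0, 2/7)
2·[JQT] = -25/21, 2·[NQE] = 65/14
[JQT]:[NQE] = -25/21:65/14 = -10/39

[JQT]:[NQE] = -10/39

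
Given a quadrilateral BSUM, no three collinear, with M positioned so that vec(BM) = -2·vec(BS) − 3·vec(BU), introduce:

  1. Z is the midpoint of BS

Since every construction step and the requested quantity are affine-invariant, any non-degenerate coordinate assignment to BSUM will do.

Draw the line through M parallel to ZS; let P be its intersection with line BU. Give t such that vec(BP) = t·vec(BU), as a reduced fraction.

Set B = (0, 0), S = (1, 0), U = (0, 1), M = (-2, -3); any affine frame gives the same invariant.
1. Z is the midpoint of BS ⇒ Z = (1/2, 0)
through M parallel to ZS: direction (1/2, 0); meets BU at P = (0, -3)
P = B + t·(U−B) with t = -3

t = -3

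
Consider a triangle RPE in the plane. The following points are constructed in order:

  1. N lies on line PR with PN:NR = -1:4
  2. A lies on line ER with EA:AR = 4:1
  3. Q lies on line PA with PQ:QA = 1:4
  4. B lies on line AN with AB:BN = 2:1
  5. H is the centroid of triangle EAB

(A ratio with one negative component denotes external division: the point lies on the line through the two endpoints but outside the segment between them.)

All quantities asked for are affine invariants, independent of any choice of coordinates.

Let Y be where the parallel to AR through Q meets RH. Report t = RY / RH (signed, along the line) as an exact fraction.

Assign R = (0, 0), P = (1, 0), E = (0, 1) — the answer is frame-independent, so this choice is without loss of generality.
1. N lies on line PR with PN:NR = -1:4 ⇒ N = (4/3, 0)
2. A lies on line ER with EA:AR = 4:1 ⇒ A = (0, 1/5)
3. Q lies on line PA with PQ:QA = 1:4 ⇒ Q = (4/5, 1/25)
4. B lies on line AN with AB:BN = 2:1 ⇒ B = (8/9, 1/15)
5. H is the centroid of triangle EAB ⇒ H = (8/27, 19/45)
through Q parallel to AR: direction (0, -1/5); meets RH at Y = (4/5, 57/50)
Y = R + t·(H−R) with t = 27/10

t = 27/10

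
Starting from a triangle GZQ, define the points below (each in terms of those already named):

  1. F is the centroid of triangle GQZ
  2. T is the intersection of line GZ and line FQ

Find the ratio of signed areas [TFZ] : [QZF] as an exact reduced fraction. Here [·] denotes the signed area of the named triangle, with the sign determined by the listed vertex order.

[TFZ]:[QZF] = 1/2

Assign G = (0, 0), Z = (1, 0), Q = (0, 1) — the answer is frame-independent, so this choice is without loss of generality.
1. F is the centroid of triangle GQZ ⇒ F = (1/3, 1/3)
2. T is the intersection of line GZ and line FQ ⇒ T = (1/2, 0)
2·[TFZ] = -1/6, 2·[QZF] = -1/3
[TFZ]:[QZF] = -1/6:-1/3 = 1/2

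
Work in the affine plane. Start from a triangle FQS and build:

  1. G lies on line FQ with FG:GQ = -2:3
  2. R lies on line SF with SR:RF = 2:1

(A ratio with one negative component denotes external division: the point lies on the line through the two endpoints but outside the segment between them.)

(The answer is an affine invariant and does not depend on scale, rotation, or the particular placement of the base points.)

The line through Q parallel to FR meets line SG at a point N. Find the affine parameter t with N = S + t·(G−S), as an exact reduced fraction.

t = -1/2

Assign F = (0, 0), Q = (1, 0), S = (0, 1) — the answer is frame-independent, so this choice is without loss of generality.
1. G lies on line FQ with FG:GQ = -2:3 ⇒ G = (-2, 0)
2. R lies on line SF with SR:RF = 2:1 ⇒ R = (0, 1/3)
through Q parallel to FR: direction (0, 1/3); meets SG at N = (1, 3/2)
N = S + t·(G−S) with t = -1/2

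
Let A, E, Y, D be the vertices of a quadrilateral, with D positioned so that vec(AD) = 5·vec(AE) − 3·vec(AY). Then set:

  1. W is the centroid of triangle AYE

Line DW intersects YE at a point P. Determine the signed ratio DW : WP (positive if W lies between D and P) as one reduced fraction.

Work in coordinates with A = (0, 0), E = (1, 0), Y = (0, 1), D = (5, -3).
1. W is the centroid of triangle AYE ⇒ W = (1/3, 1/3)
line DW meets YE at P = (3/2, -1/2)
W = D + t·(P−D) with t = 4/3, so DW:WP = 4/3:-1/3

DW:WP = -4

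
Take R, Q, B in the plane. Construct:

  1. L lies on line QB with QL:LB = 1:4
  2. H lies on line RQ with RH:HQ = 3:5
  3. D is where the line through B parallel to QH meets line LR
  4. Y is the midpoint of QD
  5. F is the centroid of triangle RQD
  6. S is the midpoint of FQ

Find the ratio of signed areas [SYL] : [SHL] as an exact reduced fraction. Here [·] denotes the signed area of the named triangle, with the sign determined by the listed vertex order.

Choose coordinates R = (0, 0), Q = (1, 0), B = (0, 1).
1. L lies on line QB with QL:LB = 1:4 ⇒ L = (4/5, 1/5)
2. H lies on line RQ with RH:HQ = 3:5 ⇒ H = (3/8, 0)
3. D is where the line through B parallel to QH meets line LR ⇒ D = (4, 1)
4. Y is the midpoint of QD ⇒ Y = (5/2, 1/2)
5. F is the centroid of triangle RQD ⇒ F = (5/3, 1/3)
6. S is the midpoint of FQ ⇒ S = (4/3, 1/6)
2·[SYL] = 13/60, 2·[SHL] = -29/240
[SYL]:[SHL] = 13/60:-29/240 = -52/29

[SYL]:[SHL] = -52/29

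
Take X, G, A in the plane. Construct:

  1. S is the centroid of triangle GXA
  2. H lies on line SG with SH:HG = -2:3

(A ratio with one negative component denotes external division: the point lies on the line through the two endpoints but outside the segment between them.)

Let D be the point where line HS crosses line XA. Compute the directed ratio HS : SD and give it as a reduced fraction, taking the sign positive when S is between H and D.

HS:SD = -4

Work in coordinates with X = (0, 0), G = (1, 0), A = (0, 1).
1. S is the centroid of triangle GXA ⇒ S = (1/3, 1/3)
2. H lies on line SG with SH:HG = -2:3 ⇒ H = (-1, 1)
line HS meets XA at D = (0, 1/2)
S = H + t·(D−H) with t = 4/3, so HS:SD = 4/3:-1/3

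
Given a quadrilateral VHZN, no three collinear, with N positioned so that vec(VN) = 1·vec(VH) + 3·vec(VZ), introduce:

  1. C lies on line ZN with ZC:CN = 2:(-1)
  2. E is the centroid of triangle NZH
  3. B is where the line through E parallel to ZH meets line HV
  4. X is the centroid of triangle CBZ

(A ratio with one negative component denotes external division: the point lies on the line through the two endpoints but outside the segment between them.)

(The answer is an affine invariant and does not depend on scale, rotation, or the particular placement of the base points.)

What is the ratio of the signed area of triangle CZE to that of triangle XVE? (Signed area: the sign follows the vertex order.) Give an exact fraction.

Work in coordinates with V = (0, 0), H = (1, 0), Z = (0, 1), N = (1, 3).
1. C lies on line ZN with ZC:CN = 2:(-1) ⇒ C = (2, 5)
2. E is the centroid of triangle NZH ⇒ E = (2/3, 4/3)
3. B is where the line through E parallel to ZH meets line HV ⇒ B = (2, 0)
4. X is the centroid of triangle CBZ ⇒ X = (4/3, 2)
2·[CZE] = 2, 2·[XVE] = -4/9
[CZE]:[XVE] = 2:-4/9 = -9/2

[CZE]:[XVE] = -9/2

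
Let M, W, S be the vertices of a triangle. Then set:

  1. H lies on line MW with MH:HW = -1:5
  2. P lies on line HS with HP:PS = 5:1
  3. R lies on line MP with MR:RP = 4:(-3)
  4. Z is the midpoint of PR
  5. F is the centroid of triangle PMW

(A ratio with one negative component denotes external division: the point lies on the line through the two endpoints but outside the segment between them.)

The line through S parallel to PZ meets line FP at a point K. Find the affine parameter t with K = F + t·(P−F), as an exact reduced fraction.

Work in coordinates with M = (0, 0), W = (1, 0), S = (0, 1).
1. H lies on line MW with MH:HW = -1:5 ⇒ H = (-1/4, 0)
2. P lies on line HS with HP:PS = 5:1 ⇒ P = (-1/24, 5/6)
3. R lies on line MP with MR:RP = 4:(-3) ⇒ R = (-1/6, 10/3)
4. Z is the midpoint of PR ⇒ Z = (-5/48, 25/12)
5. F is the centroid of triangle PMW ⇒ F = (23/72, 5/18)
through S parallel to PZ: direction (-1/16, 5/4); meets FP at K = (1/80, 3/4)
K = F + t·(P−F) with t = 17/20

t = 17/20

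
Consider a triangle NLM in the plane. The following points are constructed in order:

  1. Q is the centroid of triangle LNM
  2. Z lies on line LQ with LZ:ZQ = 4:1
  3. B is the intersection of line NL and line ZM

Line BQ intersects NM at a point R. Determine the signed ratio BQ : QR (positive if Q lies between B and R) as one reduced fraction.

BQ:QR = 10/11

Assign N = (0, 0), L = (1, 0), M = (0, 1) — the answer is frame-independent, so this choice is without loss of generality.
1. Q is the centroid of triangle LNM ⇒ Q = (1/3, 1/3)
2. Z lies on line LQ with LZ:ZQ = 4:1 ⇒ Z = (7/15, 4/15)
3. B is the intersection of line NL and line ZM ⇒ B = (7/11, 0)
line BQ meets NM at R = (0, 7/10)
Q = B + t·(R−B) with t = 10/21, so BQ:QR = 10/21:11/21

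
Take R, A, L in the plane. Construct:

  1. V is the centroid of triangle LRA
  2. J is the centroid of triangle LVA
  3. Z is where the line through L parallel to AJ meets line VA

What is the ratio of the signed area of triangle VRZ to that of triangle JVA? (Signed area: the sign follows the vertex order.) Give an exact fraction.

Assign R = (0, 0), A = (1, 0), L = (0, 1) — the answer is frame-independent, so this choice is without loss of generality.
1. V is the centroid of triangle LRA ⇒ V = (1/3, 1/3)
2. J is the centroid of triangle LVA ⇒ J = (4/9, 4/9)
3. Z is where the line through L parallel to AJ meets line VA ⇒ Z = (5/3, -1/3)
2·[VRZ] = 2/3, 2·[JVA] = 1/9
[VRZ]:[JVA] = 2/3:1/9 = 6

[VRZ]:[JVA] = 6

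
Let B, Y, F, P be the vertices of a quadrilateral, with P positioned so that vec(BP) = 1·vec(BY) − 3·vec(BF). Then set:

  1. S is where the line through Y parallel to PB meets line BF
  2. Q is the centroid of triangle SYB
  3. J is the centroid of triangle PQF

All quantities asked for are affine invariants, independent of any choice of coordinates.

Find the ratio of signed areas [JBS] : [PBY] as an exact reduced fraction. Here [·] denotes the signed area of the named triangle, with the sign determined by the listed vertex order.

Choose coordinates B = (0, 0), Y = (1, 0), F = (0, 1), P = (1, -3).
1. S is where the line through Y parallel to PB meets line BF ⇒ S = (0, 3)
2. Q is the centroid of triangle SYB ⇒ Q = (1/3, 1)
3. J is the centroid of triangle PQF ⇒ J = (4/9, -1/3)
2·[JBS] = -4/3, 2·[PBY] = -3
[JBS]:[PBY] = -4/3:-3 = 4/9

[JBS]:[PBY] = 4/9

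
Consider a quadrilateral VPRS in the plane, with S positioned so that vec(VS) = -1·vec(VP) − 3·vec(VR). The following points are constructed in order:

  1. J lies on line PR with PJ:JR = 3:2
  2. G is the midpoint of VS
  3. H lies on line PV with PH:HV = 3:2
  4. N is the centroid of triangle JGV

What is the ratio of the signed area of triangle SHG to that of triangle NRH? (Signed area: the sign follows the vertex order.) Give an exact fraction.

[SHG]:[NRH] = -90/83

Assign V = (0, 0), P = (1, 0), R = (0, 1), S = (-1, -3) — the answer is frame-independent, so this choice is without loss of generality.
1. J lies on line PR with PJ:JR = 3:2 ⇒ J = (2/5, 3/5)
2. G is the midpoint of VS ⇒ G = (-1/2, -3/2)
3. H lies on line PV with PH:HV = 3:2 ⇒ H = (2/5, 0)
4. N is the centroid of triangle JGV ⇒ N = (-1/30, -3/10)
2·[SHG] = 3/5, 2·[NRH] = -83/150
[SHG]:[NRH] = 3/5:-83/150 = -90/83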